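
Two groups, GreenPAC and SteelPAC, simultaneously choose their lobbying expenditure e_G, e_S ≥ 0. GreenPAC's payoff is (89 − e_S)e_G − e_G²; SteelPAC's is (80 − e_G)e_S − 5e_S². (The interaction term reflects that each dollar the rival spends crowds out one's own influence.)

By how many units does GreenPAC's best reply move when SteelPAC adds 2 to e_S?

Expanding GreenPAC's payoff: 89e_G − e_Se_G − e_G².
∂π/∂e_G = 89 − e_S − 2e_G = 0, so e_G = 44.5 − 0.5e_S.
The reaction-function slope is −0.5, so a 2-unit rise in e_S moves e_G by −0.5 × 2 = −1. GreenPAC's best response falls — the actions are strategic substitutes.

-1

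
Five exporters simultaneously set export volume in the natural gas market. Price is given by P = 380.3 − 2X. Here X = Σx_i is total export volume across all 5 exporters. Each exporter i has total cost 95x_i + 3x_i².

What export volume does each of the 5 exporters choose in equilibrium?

A representative exporter's profit is π_i = x_i(380.3 − 2X) − 95x_i − 3x_i², with X = x_i + Σ_{j≠i} x_j.
First-order condition: 285.3 − 10x_i − 2Σ_{j≠i} x_j = 0.
With identical exporters, set every x_j = x: then 285.3 − 10x − 8x = 0, i.e. x = 285.3/18 = 15.85.

15.85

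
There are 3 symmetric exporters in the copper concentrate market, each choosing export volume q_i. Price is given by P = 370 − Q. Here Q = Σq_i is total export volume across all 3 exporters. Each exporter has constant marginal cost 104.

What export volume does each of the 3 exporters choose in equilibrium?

A representative exporter's profit is π_i = q_i(370 − Q) − 104q_i, with Q = q_i + Σ_{j≠i} q_j.
First-order condition: 266 − 2q_i − Σ_{j≠i} q_j = 0.
Imposing symmetry (q_j = q for all j) turns Σ_{j≠i} q_j into 2q, so 266 = 4q and q = 66.5.

66.5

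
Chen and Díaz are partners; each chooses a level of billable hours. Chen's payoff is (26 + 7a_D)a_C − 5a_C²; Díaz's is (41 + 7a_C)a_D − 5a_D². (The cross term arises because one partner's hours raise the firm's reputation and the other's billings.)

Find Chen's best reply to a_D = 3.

Expanding Chen's payoff: 26a_C + 7a_Da_C − 5a_C².
∂π/∂a_C = 26 + 7a_D − 10a_C = 0, so a_C = 2.6 + 0.7a_D.
At a_D = 3: a_C = 2.6 + 0.7·3 = 4.7.

4.7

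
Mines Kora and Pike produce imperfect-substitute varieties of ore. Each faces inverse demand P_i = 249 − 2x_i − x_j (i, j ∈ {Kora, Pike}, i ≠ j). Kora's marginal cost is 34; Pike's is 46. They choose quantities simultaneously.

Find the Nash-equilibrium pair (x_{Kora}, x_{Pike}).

43.8, 39.8

Mine Kora's profit: π = x_{Kora}(249 − 2x_{Kora} − x_{Pike}) − 34x_{Kora}.
∂π/∂x_{Kora} = 215 − 4x_{Kora} − x_{Pike} = 0 ⇒ x_{Kora} = 53.75 − 0.25x_{Pike}.
Similarly x_{Pike} = 50.75 − 0.25x_{Kora}.
Plugging x_{Pike} into Kora's best response: x_{Kora} = 53.75 − 0.25(50.75 − 0.25x_{Kora}) ⇒ 0.9375x_{Kora} = 41.0625, so x_{Kora} = 43.8.
Then x_{Pike} = 50.75 − 0.25·43.8 = 39.8.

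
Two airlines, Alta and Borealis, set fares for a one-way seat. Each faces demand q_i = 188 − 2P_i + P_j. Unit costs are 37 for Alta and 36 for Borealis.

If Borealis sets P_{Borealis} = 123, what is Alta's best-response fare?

Alta's profit: π = (P_{Alta} − 37)(188 − 2P_{Alta} + P_{Borealis}).
∂π/∂P_{Alta} = 262 − 4P_{Alta} + P_{Borealis} = 0 ⇒ P_{Alta} = 65.5 + 0.25P_{Borealis}.
At P_{Borealis} = 123: P_{Alta} = 65.5 + 0.25·123 = 96.25.

96.25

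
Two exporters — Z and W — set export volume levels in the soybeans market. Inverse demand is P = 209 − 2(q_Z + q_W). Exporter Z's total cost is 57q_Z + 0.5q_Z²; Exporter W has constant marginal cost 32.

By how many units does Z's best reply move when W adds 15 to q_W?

-6

Exporter Z's profit: π = q_Z(209 − 2(q_Z + q_W)) − 57q_Z − 0.5q_Z².
∂π/∂q_Z = 152 − 5q_Z − 2q_W = 0, so q_Z = 30.4 − 0.4q_W.
The reaction-function slope is −0.4, so a 15-unit rise in q_W moves q_Z by −0.4 × 15 = −6. Z's best response falls — the actions are strategic substitutes.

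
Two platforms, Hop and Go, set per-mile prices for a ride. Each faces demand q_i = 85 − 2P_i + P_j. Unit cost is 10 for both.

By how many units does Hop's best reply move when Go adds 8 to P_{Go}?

2

Hop's profit: π = (P_{Hop} − 10)(85 − 2P_{Hop} + P_{Go}).
∂π/∂P_{Hop} = 105 − 4P_{Hop} + P_{Go} = 0 ⇒ P_{Hop} = 26.25 + 0.25P_{Go}.
The reaction-function slope is 0.25, so an 8-unit rise in P_{Go} moves P_{Hop} by 0.25 × 8 = 2. Hop's best response rises — the actions are strategic complements.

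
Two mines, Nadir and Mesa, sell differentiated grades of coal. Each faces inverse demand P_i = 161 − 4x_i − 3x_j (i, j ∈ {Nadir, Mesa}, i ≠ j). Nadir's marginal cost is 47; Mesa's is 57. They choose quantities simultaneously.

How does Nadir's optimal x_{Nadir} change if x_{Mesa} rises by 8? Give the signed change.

-3

Mine Nadir's profit: π = x_{Nadir}(161 − 4x_{Nadir} − 3x_{Mesa}) − 47x_{Nadir}.
∂π/∂x_{Nadir} = 114 − 8x_{Nadir} − 3x_{Mesa} = 0 ⇒ x_{Nadir} = 14.25 − 0.375x_{Mesa}.
The reaction-function slope is −0.375, so an 8-unit rise in x_{Mesa} moves x_{Nadir} by −0.375 × 8 = −3. Nadir's best response falls — the actions are strategic substitutes.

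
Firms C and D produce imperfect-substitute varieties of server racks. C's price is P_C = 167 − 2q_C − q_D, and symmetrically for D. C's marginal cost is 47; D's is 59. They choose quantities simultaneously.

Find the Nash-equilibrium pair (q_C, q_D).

Firm C's profit: π = q_C(167 − 2q_C − q_D) − 47q_C.
∂π/∂q_C = 120 − 4q_C − q_D = 0 ⇒ q_C = 30 − 0.25q_D.
Similarly q_D = 27 − 0.25q_C.
Plugging q_D into C's best response: q_C = 30 − 0.25(27 − 0.25q_C) ⇒ 0.9375q_C = 23.25, so q_C = 24.8.
Then q_D = 27 − 0.25·24.8 = 20.8.

24.8, 20.8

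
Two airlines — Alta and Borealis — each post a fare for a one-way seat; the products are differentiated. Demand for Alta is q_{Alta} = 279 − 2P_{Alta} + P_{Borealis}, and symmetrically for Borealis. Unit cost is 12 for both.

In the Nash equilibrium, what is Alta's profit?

Alta's profit: π = (P_{Alta} − 12)(279 − 2P_{Alta} + P_{Borealis}).
∂π/∂P_{Alta} = 303 − 4P_{Alta} + P_{Borealis} = 0 ⇒ P_{Alta} = 75.75 + 0.25P_{Borealis}.
The game is symmetric, so in equilibrium P_{Borealis} = P_{Alta}: the reaction function gives 0.75P_{Alta} = 75.75, hence P_{Alta} = 101.
q_{Alta} = 279 − 2·101 + 101 = 178.
Profit = (101 − 12)·178 = 15842.

15842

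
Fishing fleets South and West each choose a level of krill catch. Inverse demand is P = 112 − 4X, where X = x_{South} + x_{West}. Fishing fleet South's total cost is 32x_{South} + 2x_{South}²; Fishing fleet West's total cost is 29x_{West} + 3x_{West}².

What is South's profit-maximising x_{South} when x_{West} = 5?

5

Fishing fleet South's profit: π = x_{South}(112 − 4(x_{South} + x_{West})) − 32x_{South} − 2x_{South}².
∂π/∂x_{South} = 80 − 12x_{South} − 4x_{West} = 0, so x_{South} = 20/3 − (1/3)x_{West}.
At x_{West} = 5: x_{South} = 20/3 − (1/3)·5 = 5.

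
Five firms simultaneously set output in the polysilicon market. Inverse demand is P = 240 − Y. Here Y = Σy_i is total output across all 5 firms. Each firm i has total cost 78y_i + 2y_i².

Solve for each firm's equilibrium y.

A representative firm's profit is π_i = y_i(240 − Y) − 78y_i − 2y_i², with Y = y_i + Σ_{j≠i} y_j.
First-order condition: 162 − 6y_i − Σ_{j≠i} y_j = 0.
With identical firms, set every y_j = y: then 162 − 6y − 4y = 0, i.e. y = 162/10 = 16.2.

16.2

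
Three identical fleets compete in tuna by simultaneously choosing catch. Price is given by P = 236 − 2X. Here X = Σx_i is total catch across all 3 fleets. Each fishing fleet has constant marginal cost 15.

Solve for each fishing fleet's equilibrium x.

27.625

A representative fishing fleet's profit is π_i = x_i(236 − 2X) − 15x_i, with X = x_i + Σ_{j≠i} x_j.
First-order condition: 221 − 4x_i − 2Σ_{j≠i} x_j = 0.
With identical fishing fleets, set every x_j = x: then 221 − 4x − 4x = 0, i.e. x = 221/8 = 27.625.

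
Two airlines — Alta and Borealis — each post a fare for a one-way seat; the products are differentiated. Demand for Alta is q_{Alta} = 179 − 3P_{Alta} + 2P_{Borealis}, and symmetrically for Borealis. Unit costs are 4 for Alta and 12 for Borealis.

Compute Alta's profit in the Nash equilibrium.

Alta's profit: π = (P_{Alta} − 4)(179 − 3P_{Alta} + 2P_{Borealis}).
∂π/∂P_{Alta} = 191 − 6P_{Alta} + 2P_{Borealis} = 0 ⇒ P_{Alta} = 191/6 + (1/3)P_{Borealis}.
Similarly P_{Borealis} = 215/6 + (1/3)P_{Alta}.
Plugging P_{Borealis} into Alta's best response: P_{Alta} = 191/6 + (1/3)(215/6 + (1/3)P_{Alta}) ⇒ (8/9)P_{Alta} = 394/9, so P_{Alta} = 49.25.
Then P_{Borealis} = 215/6 + (1/3)·49.25 = 52.25.
q_{Alta} = 179 − 3·49.25 + 2·52.25 = 135.75.
Profit = (49.25 − 4)·135.75 = 6142.6875.

6142.6875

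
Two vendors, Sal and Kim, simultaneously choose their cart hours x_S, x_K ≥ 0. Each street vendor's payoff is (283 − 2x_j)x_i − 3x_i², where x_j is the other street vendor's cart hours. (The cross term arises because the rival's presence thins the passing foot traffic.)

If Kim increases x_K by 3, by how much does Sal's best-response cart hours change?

Sal's payoff is (283 − 2x_K)x_S − 3x_S².
∂π/∂x_S = 283 − 2x_K − 6x_S = 0, so x_S = 283/6 − (1/3)x_K.
The reaction-function slope is −1/3, so a 3-unit rise in x_K moves x_S by −1/3 × 3 = −1. Sal's best response falls — the actions are strategic substitutes.

-1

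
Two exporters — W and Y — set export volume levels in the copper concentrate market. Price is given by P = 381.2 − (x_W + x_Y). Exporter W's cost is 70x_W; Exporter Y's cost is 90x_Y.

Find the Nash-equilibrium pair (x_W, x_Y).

110.4, 90.4

Exporter W's profit: π = x_W(381.2 − (x_W + x_Y)) − 70x_W.
∂π/∂x_W = 311.2 − 2x_W − x_Y = 0, so x_W = 155.6 − 0.5x_Y.
By the same steps for Y: x_Y = 145.6 − 0.5x_W.
Plugging x_Y into W's best response: x_W = 155.6 − 0.5(145.6 − 0.5x_W) ⇒ 0.75x_W = 82.8, so x_W = 110.4.
Then x_Y = 145.6 − 0.5·110.4 = 90.4.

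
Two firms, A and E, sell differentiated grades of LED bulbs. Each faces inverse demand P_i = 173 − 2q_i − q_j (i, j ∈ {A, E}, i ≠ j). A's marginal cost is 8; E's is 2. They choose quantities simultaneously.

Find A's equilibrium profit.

Firm A's profit: π = q_A(173 − 2q_A − q_E) − 8q_A.
∂π/∂q_A = 165 − 4q_A − q_E = 0 ⇒ q_A = 41.25 − 0.25q_E.
Similarly q_E = 42.75 − 0.25q_A.
Substituting the second reaction function into the first: q_A = 41.25 − 0.25(42.75 − 0.25q_A), which gives 0.9375q_A = 30.5625 ⇒ q_A = 32.6.
Then q_E = 42.75 − 0.25·32.6 = 34.6.
P_A = 173 − 2·32.6 − 34.6 = 73.2.
Profit = (73.2 − 8)·32.6 = 2125.52.

2125.52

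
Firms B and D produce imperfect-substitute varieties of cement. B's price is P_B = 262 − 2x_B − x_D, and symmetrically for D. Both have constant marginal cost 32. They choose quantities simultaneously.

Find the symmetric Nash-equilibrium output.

46

Firm B's profit: π = x_B(262 − 2x_B − x_D) − 32x_B.
∂π/∂x_B = 230 − 4x_B − x_D = 0 ⇒ x_B = 57.5 − 0.25x_D.
The game is symmetric, so in equilibrium x_D = x_B: the reaction function gives 1.25x_B = 57.5, hence x_B = 46.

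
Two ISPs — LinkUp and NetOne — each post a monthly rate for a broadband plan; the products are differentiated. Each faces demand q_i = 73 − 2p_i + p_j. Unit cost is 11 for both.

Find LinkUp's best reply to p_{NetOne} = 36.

32.75

LinkUp's profit: π = (p_{LinkUp} − 11)(73 − 2p_{LinkUp} + p_{NetOne}).
∂π/∂p_{LinkUp} = 95 − 4p_{LinkUp} + p_{NetOne} = 0 ⇒ p_{LinkUp} = 23.75 + 0.25p_{NetOne}.
At p_{NetOne} = 36: p_{LinkUp} = 23.75 + 0.25·36 = 32.75.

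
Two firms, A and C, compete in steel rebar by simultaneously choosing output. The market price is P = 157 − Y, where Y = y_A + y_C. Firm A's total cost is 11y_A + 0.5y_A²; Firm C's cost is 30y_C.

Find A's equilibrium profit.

Firm A's profit: π = y_A(157 − (y_A + y_C)) − 11y_A − 0.5y_A².
∂π/∂y_A = 146 − 3y_A − y_C = 0, so y_A = 146/3 − (1/3)y_C.
For C: ∂π/∂y_C = 127 − 2y_C − y_A = 0 ⇒ y_C = 63.5 − 0.5y_A.
Substituting the second reaction function into the first: y_A = 146/3 − (1/3)(63.5 − 0.5y_A), which gives (5/6)y_A = 27.5 ⇒ y_A = 33.
Then y_C = 63.5 − 0.5·33 = 47.
Price P = 157 − 80 = 77.
A's profit: (77 − 11)·33 − 0.5(33)² = 1633.5.

1633.5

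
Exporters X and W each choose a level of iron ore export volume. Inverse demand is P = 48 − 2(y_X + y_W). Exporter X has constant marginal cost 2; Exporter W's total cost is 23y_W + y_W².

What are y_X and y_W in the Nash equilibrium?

Exporter X's profit: π = y_X(48 − 2(y_X + y_W)) − 2y_X.
∂π/∂y_X = 46 − 4y_X − 2y_W = 0, so y_X = 11.5 − 0.5y_W.
For W: ∂π/∂y_W = 25 − 6y_W − 2y_X = 0 ⇒ y_W = 25/6 − (1/3)y_X.
Solving the two reaction functions simultaneously: (1 − (−0.5)(−1/3))y_X = 11.5 − 0.5·(25/6), so (5/6)y_X = 113/12 and y_X = 11.3.
Then y_W = 25/6 − (1/3)·11.3 = 0.4.

11.3, 0.4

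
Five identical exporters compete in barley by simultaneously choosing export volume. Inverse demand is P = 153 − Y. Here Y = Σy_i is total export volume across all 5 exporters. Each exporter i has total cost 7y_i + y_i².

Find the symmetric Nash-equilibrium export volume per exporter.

A representative exporter's profit is π_i = y_i(153 − Y) − 7y_i − y_i², with Y = y_i + Σ_{j≠i} y_j.
First-order condition: 146 − 4y_i − Σ_{j≠i} y_j = 0.
In a symmetric equilibrium every exporter chooses the same y, so Σ_{j≠i} y_j = 4y. The condition becomes 146 − 8y = 0, giving y = 146/8 = 18.25.

18.25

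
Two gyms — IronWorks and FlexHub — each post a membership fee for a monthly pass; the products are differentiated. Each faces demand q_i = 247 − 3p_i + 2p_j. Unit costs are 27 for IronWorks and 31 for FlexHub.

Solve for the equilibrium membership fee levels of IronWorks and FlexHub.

IronWorks's profit: π = (p_{IronWorks} − 27)(247 − 3p_{IronWorks} + 2p_{FlexHub}).
∂π/∂p_{IronWorks} = 328 − 6p_{IronWorks} + 2p_{FlexHub} = 0 ⇒ p_{IronWorks} = 164/3 + (1/3)p_{FlexHub}.
Similarly p_{FlexHub} = 170/3 + (1/3)p_{IronWorks}.
Plugging p_{FlexHub} into IronWorks's best response: p_{IronWorks} = 164/3 + (1/3)(170/3 + (1/3)p_{IronWorks}) ⇒ (8/9)p_{IronWorks} = 662/9, so p_{IronWorks} = 82.75.
Then p_{FlexHub} = 170/3 + (1/3)·82.75 = 84.25.

82.75, 84.25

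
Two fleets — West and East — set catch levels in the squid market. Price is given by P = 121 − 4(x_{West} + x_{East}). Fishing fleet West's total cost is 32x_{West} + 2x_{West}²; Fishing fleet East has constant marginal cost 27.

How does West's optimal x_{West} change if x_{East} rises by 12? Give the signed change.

Fishing fleet West's profit: π = x_{West}(121 − 4(x_{West} + x_{East})) − 32x_{West} − 2x_{West}².
∂π/∂x_{West} = 89 − 12x_{West} − 4x_{East} = 0, so x_{West} = 89/12 − (1/3)x_{East}.
The reaction-function slope is −1/3, so a 12-unit rise in x_{East} moves x_{West} by −1/3 × 12 = −4. West's best response falls — the actions are strategic substitutes.

-4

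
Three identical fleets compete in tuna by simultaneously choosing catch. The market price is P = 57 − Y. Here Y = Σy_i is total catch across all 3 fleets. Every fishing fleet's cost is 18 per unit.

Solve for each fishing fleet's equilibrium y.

A representative fishing fleet's profit is π_i = y_i(57 − Y) − 18y_i, with Y = y_i + Σ_{j≠i} y_j.
First-order condition: 39 − 2y_i − Σ_{j≠i} y_j = 0.
In a symmetric equilibrium every fishing fleet chooses the same y, so Σ_{j≠i} y_j = 2y. The condition becomes 39 − 4y = 0, giving y = 39/4 = 9.75.

9.75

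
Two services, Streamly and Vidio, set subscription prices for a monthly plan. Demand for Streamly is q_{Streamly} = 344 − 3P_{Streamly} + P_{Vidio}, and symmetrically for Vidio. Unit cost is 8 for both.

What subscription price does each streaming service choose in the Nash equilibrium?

73.6

Streamly's profit: π = (P_{Streamly} − 8)(344 − 3P_{Streamly} + P_{Vidio}).
∂π/∂P_{Streamly} = 368 − 6P_{Streamly} + P_{Vidio} = 0 ⇒ P_{Streamly} = 184/3 + (1/6)P_{Vidio}.
The game is symmetric, so in equilibrium P_{Vidio} = P_{Streamly}: the reaction function gives (5/6)P_{Streamly} = 184/3, hence P_{Streamly} = 73.6.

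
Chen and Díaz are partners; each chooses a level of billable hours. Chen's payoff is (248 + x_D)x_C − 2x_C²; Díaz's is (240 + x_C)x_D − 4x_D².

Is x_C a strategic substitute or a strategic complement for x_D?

strategic complements

Expanding Chen's payoff: 248x_C + x_Dx_C − 2x_C².
∂π/∂x_C = 248 + x_D − 4x_C = 0, so x_C = 62 + 0.25x_D.
The best-response slope dx_C/dx_D = 0.25 > 0: the reaction function is upward-sloping, so the choices are strategic complements.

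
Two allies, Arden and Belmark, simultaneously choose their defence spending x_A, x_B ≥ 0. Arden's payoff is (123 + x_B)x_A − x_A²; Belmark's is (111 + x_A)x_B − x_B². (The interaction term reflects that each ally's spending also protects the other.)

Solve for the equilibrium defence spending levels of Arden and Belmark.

119, 115

Expanding Arden's payoff: 123x_A + x_Bx_A − x_A².
∂π/∂x_A = 123 + x_B − 2x_A = 0, so x_A = 61.5 + 0.5x_B.
Likewise for Belmark: x_B = 55.5 + 0.5x_A.
Solving the two reaction functions simultaneously: (1 − (0.5)(0.5))x_A = 61.5 + 0.5·55.5, so 0.75x_A = 89.25 and x_A = 119.
Then x_B = 55.5 + 0.5·119 = 115.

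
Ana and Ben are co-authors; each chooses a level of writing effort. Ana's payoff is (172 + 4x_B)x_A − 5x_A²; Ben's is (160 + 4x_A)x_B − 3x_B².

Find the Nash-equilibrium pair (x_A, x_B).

38, 52

Expanding Ana's payoff: 172x_A + 4x_Bx_A − 5x_A².
∂π/∂x_A = 172 + 4x_B − 10x_A = 0, so x_A = 17.2 + 0.4x_B.
Likewise for Ben: x_B = 80/3 + (2/3)x_A.
Solving the two reaction functions simultaneously: (1 − (0.4)(2/3))x_A = 17.2 + 0.4·(80/3), so (11/15)x_A = 418/15 and x_A = 38.
Then x_B = 80/3 + (2/3)·38 = 52.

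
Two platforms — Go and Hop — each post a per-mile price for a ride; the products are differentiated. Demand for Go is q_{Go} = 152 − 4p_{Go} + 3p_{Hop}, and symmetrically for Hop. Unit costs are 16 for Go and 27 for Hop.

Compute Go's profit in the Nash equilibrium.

Go's profit: π = (p_{Go} − 16)(152 − 4p_{Go} + 3p_{Hop}).
∂π/∂p_{Go} = 216 − 8p_{Go} + 3p_{Hop} = 0 ⇒ p_{Go} = 27 + 0.375p_{Hop}.
Similarly p_{Hop} = 32.5 + 0.375p_{Go}.
Solving the two reaction functions simultaneously: (1 − (0.375)(0.375))p_{Go} = 27 + 0.375·32.5, so (55/64)p_{Go} = 39.1875 and p_{Go} = 45.6.
Then p_{Hop} = 32.5 + 0.375·45.6 = 49.6.
q_{Go} = 152 − 4·45.6 + 3·49.6 = 118.4.
Profit = (45.6 − 16)·118.4 = 3504.64.

3504.64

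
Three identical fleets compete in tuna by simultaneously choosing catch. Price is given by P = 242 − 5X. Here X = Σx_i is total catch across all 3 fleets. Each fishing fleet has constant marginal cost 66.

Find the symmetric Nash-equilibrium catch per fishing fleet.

A representative fishing fleet's profit is π_i = x_i(242 − 5X) − 66x_i, with X = x_i + Σ_{j≠i} x_j.
First-order condition: 176 − 10x_i − 5Σ_{j≠i} x_j = 0.
With identical fishing fleets, set every x_j = x: then 176 − 10x − 10x = 0, i.e. x = 176/20 = 8.8.

8.8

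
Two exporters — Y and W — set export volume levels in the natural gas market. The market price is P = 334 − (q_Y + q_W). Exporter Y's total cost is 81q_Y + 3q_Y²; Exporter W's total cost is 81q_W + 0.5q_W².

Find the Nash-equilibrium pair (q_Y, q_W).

Exporter Y's profit: π = q_Y(334 − (q_Y + q_W)) − 81q_Y − 3q_Y².
∂π/∂q_Y = 253 − 8q_Y − q_W = 0, so q_Y = 31.625 − 0.125q_W.
For W: ∂π/∂q_W = 253 − 3q_W − q_Y = 0 ⇒ q_W = 253/3 − (1/3)q_Y.
Plugging q_W into Y's best response: q_Y = 31.625 − 0.125(253/3 − (1/3)q_Y) ⇒ (23/24)q_Y = 253/12, so q_Y = 22.
Then q_W = 253/3 − (1/3)·22 = 77.

22, 77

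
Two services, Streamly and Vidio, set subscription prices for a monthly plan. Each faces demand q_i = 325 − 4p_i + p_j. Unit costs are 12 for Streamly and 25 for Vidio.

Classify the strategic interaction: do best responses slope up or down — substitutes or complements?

strategic complements

Streamly's profit: π = (p_{Streamly} − 12)(325 − 4p_{Streamly} + p_{Vidio}).
∂π/∂p_{Streamly} = 373 − 8p_{Streamly} + p_{Vidio} = 0 ⇒ p_{Streamly} = 46.625 + 0.125p_{Vidio}.
The best-response slope dp_{Streamly}/dp_{Vidio} = 0.125 > 0: the reaction function is upward-sloping, so the choices are strategic complements.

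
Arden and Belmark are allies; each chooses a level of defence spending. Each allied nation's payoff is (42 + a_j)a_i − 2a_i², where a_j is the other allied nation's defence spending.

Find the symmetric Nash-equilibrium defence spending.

Arden's payoff is (42 + a_B)a_A − 2a_A².
∂π/∂a_A = 42 + a_B − 4a_A = 0, so a_A = 10.5 + 0.25a_B.
Setting a_A = a_B in the reaction function: a_A = 10.5 + 0.25a_A, so a_A = 10.5 / 0.75 = 14.

14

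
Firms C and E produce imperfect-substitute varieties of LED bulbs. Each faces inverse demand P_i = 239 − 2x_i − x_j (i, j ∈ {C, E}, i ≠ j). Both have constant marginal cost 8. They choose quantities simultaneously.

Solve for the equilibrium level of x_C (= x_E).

Firm C's profit: π = x_C(239 − 2x_C − x_E) − 8x_C.
∂π/∂x_C = 231 − 4x_C − x_E = 0 ⇒ x_C = 57.75 − 0.25x_E.
By symmetry x_E = x_C; substituting into the reaction function, 1.25x_C = 57.75 and x_C = 46.2.

46.2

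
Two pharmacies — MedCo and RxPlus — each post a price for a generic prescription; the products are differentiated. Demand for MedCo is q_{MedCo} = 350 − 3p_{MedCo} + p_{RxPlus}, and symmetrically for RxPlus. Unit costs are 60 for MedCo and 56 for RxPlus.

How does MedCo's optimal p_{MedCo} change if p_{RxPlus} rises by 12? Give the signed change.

MedCo's profit: π = (p_{MedCo} − 60)(350 − 3p_{MedCo} + p_{RxPlus}).
∂π/∂p_{MedCo} = 530 − 6p_{MedCo} + p_{RxPlus} = 0 ⇒ p_{MedCo} = 265/3 + (1/6)p_{RxPlus}.
The reaction-function slope is 1/6, so a 12-unit rise in p_{RxPlus} moves p_{MedCo} by 1/6 × 12 = 2. MedCo's best response rises — the actions are strategic complements.

2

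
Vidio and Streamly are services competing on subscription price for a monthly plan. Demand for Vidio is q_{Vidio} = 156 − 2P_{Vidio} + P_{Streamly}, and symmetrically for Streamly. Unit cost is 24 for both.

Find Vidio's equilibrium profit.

Vidio's profit: π = (P_{Vidio} − 24)(156 − 2P_{Vidio} + P_{Streamly}).
∂π/∂P_{Vidio} = 204 − 4P_{Vidio} + P_{Streamly} = 0 ⇒ P_{Vidio} = 51 + 0.25P_{Streamly}.
Setting P_{Vidio} = P_{Streamly} in the reaction function: P_{Vidio} = 51 + 0.25P_{Vidio}, so P_{Vidio} = 51 / 0.75 = 68.
q_{Vidio} = 156 − 2·68 + 68 = 88.
Profit = (68 − 24)·88 = 3872.

3872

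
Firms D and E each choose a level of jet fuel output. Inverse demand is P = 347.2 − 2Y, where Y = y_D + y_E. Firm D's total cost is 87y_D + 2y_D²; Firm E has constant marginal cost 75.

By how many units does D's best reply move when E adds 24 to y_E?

Firm D's profit: π = y_D(347.2 − 2(y_D + y_E)) − 87y_D − 2y_D².
∂π/∂y_D = 260.2 − 8y_D − 2y_E = 0, so y_D = 32.525 − 0.25y_E.
The reaction-function slope is −0.25, so a 24-unit rise in y_E moves y_D by −0.25 × 24 = −6. D's best response falls — the actions are strategic substitutes.

-6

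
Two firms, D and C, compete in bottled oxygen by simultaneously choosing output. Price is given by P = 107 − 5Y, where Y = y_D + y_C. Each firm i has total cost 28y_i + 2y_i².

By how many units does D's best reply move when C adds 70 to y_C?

-25

Firm D's profit: π = y_D(107 − 5(y_D + y_C)) − 28y_D − 2y_D².
∂π/∂y_D = 79 − 14y_D − 5y_C = 0, so y_D = 79/14 − (5/14)y_C.
The reaction-function slope is −5/14, so a 70-unit rise in y_C moves y_D by −5/14 × 70 = −25. D's best response falls — the actions are strategic substitutes.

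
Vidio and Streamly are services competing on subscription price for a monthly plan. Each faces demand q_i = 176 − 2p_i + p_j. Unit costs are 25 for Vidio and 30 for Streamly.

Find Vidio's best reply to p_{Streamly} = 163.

97.25

Vidio's profit: π = (p_{Vidio} − 25)(176 − 2p_{Vidio} + p_{Streamly}).
∂π/∂p_{Vidio} = 226 − 4p_{Vidio} + p_{Streamly} = 0 ⇒ p_{Vidio} = 56.5 + 0.25p_{Streamly}.
At p_{Streamly} = 163: p_{Vidio} = 56.5 + 0.25·163 = 97.25.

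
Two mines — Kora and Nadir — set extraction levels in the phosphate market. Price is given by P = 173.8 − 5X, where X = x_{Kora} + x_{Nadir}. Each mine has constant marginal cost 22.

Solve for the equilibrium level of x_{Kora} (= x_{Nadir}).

Mine Kora's profit: π = x_{Kora}(173.8 − 5(x_{Kora} + x_{Nadir})) − 22x_{Kora}.
∂π/∂x_{Kora} = 151.8 − 10x_{Kora} − 5x_{Nadir} = 0, so x_{Kora} = 15.18 − 0.5x_{Nadir}.
By symmetry x_{Nadir} = x_{Kora}; substituting into the reaction function, 1.5x_{Kora} = 15.18 and x_{Kora} = 10.12.

10.12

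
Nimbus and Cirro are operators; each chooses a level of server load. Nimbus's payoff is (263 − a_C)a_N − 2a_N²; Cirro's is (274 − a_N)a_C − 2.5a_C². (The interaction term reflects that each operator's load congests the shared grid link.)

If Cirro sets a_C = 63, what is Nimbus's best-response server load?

Expanding Nimbus's payoff: 263a_N − a_Ca_N − 2a_N².
∂π/∂a_N = 263 − a_C − 4a_N = 0, so a_N = 65.75 − 0.25a_C.
At a_C = 63: a_N = 65.75 − 0.25·63 = 50.

50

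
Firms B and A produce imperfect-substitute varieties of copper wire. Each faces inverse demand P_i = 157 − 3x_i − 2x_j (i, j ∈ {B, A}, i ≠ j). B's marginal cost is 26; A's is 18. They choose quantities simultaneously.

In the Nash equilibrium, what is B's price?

73.625

Firm B's profit: π = x_B(157 − 3x_B − 2x_A) − 26x_B.
∂π/∂x_B = 131 − 6x_B − 2x_A = 0 ⇒ x_B = 131/6 − (1/3)x_A.
Similarly x_A = 139/6 − (1/3)x_B.
Plugging x_A into B's best response: x_B = 131/6 − (1/3)(139/6 − (1/3)x_B) ⇒ (8/9)x_B = 127/9, so x_B = 15.875.
Then x_A = 139/6 − (1/3)·15.875 = 17.875.
P_B = 157 − 3·15.875 − 2·17.875 = 73.625.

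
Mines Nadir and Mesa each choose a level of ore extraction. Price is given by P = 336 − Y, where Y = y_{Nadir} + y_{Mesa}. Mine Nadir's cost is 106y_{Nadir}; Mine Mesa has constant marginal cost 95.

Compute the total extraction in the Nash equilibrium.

157

Mine Nadir's profit: π = y_{Nadir}(336 − (y_{Nadir} + y_{Mesa})) − 106y_{Nadir}.
∂π/∂y_{Nadir} = 230 − 2y_{Nadir} − y_{Mesa} = 0, so y_{Nadir} = 115 − 0.5y_{Mesa}.
By the same steps for Mesa: y_{Mesa} = 120.5 − 0.5y_{Nadir}.
Solving the two reaction functions simultaneously: (1 − (−0.5)(−0.5))y_{Nadir} = 115 − 0.5·120.5, so 0.75y_{Nadir} = 54.75 and y_{Nadir} = 73.
Then y_{Mesa} = 120.5 − 0.5·73 = 84.
Total extraction: 73 + 84 = 157.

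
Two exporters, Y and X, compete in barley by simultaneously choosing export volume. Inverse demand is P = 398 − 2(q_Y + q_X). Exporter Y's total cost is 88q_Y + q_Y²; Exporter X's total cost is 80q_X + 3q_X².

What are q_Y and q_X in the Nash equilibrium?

Exporter Y's profit: π = q_Y(398 − 2(q_Y + q_X)) − 88q_Y − q_Y².
∂π/∂q_Y = 310 − 6q_Y − 2q_X = 0, so q_Y = 155/3 − (1/3)q_X.
For X: ∂π/∂q_X = 318 − 10q_X − 2q_Y = 0 ⇒ q_X = 31.8 − 0.2q_Y.
Plugging q_X into Y's best response: q_Y = 155/3 − (1/3)(31.8 − 0.2q_Y) ⇒ (14/15)q_Y = 616/15, so q_Y = 44.
Then q_X = 31.8 − 0.2·44 = 23.

44, 23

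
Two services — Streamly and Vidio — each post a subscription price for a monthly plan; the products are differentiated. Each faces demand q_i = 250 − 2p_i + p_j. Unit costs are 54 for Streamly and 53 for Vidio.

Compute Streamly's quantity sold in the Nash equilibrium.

Streamly's profit: π = (p_{Streamly} − 54)(250 − 2p_{Streamly} + p_{Vidio}).
∂π/∂p_{Streamly} = 358 − 4p_{Streamly} + p_{Vidio} = 0 ⇒ p_{Streamly} = 89.5 + 0.25p_{Vidio}.
Similarly p_{Vidio} = 89 + 0.25p_{Streamly}.
Substituting the second reaction function into the first: p_{Streamly} = 89.5 + 0.25(89 + 0.25p_{Streamly}), which gives 0.9375p_{Streamly} = 111.75 ⇒ p_{Streamly} = 119.2.
Then p_{Vidio} = 89 + 0.25·119.2 = 118.8.
q_{Streamly} = 250 − 2·119.2 + 118.8 = 130.4.

130.4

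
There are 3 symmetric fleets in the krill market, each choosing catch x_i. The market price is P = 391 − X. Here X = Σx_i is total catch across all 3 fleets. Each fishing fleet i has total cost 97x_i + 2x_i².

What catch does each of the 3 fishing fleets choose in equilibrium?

A representative fishing fleet's profit is π_i = x_i(391 − X) − 97x_i − 2x_i², with X = x_i + Σ_{j≠i} x_j.
First-order condition: 294 − 6x_i − Σ_{j≠i} x_j = 0.
In a symmetric equilibrium every fishing fleet chooses the same x, so Σ_{j≠i} x_j = 2x. The condition becomes 294 − 8x = 0, giving x = 294/8 = 36.75.

36.75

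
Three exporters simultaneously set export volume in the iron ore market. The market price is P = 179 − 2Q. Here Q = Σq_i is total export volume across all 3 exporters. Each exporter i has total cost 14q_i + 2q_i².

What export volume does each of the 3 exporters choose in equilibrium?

13.75

A representative exporter's profit is π_i = q_i(179 − 2Q) − 14q_i − 2q_i², with Q = q_i + Σ_{j≠i} q_j.
First-order condition: 165 − 8q_i − 2Σ_{j≠i} q_j = 0.
In a symmetric equilibrium every exporter chooses the same q, so Σ_{j≠i} q_j = 2q. The condition becomes 165 − 12q = 0, giving q = 165/12 = 13.75.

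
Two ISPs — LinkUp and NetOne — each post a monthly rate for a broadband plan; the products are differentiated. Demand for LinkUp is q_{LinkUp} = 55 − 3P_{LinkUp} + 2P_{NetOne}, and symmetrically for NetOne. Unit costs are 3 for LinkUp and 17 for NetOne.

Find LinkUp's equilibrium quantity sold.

46.875

LinkUp's profit: π = (P_{LinkUp} − 3)(55 − 3P_{LinkUp} + 2P_{NetOne}).
∂π/∂P_{LinkUp} = 64 − 6P_{LinkUp} + 2P_{NetOne} = 0 ⇒ P_{LinkUp} = 32/3 + (1/3)P_{NetOne}.
Similarly P_{NetOne} = 53/3 + (1/3)P_{LinkUp}.
Substituting the second reaction function into the first: P_{LinkUp} = 32/3 + (1/3)(53/3 + (1/3)P_{LinkUp}), which gives (8/9)P_{LinkUp} = 149/9 ⇒ P_{LinkUp} = 18.625.
Then P_{NetOne} = 53/3 + (1/3)·18.625 = 23.875.
q_{LinkUp} = 55 − 3·18.625 + 2·23.875 = 46.875.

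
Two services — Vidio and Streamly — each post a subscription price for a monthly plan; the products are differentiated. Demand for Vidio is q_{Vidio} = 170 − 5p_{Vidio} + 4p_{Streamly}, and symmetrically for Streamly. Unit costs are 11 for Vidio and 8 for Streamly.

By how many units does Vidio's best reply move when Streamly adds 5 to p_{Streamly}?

2

Vidio's profit: π = (p_{Vidio} − 11)(170 − 5p_{Vidio} + 4p_{Streamly}).
∂π/∂p_{Vidio} = 225 − 10p_{Vidio} + 4p_{Streamly} = 0 ⇒ p_{Vidio} = 22.5 + 0.4p_{Streamly}.
The reaction-function slope is 0.4, so a 5-unit rise in p_{Streamly} moves p_{Vidio} by 0.4 × 5 = 2. Vidio's best response rises — the actions are strategic complements.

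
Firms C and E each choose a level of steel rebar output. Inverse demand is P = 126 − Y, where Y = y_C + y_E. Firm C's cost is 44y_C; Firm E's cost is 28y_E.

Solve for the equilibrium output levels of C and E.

22, 38

Firm C's profit: π = y_C(126 − (y_C + y_E)) − 44y_C.
∂π/∂y_C = 82 − 2y_C − y_E = 0, so y_C = 41 − 0.5y_E.
By the same steps for E: y_E = 49 − 0.5y_C.
Plugging y_E into C's best response: y_C = 41 − 0.5(49 − 0.5y_C) ⇒ 0.75y_C = 16.5, so y_C = 22.
Then y_E = 49 − 0.5·22 = 38.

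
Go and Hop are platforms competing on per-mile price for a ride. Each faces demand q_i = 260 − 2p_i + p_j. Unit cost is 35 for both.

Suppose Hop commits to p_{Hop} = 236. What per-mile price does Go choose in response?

Go's profit: π = (p_{Go} − 35)(260 − 2p_{Go} + p_{Hop}).
∂π/∂p_{Go} = 330 − 4p_{Go} + p_{Hop} = 0 ⇒ p_{Go} = 82.5 + 0.25p_{Hop}.
At p_{Hop} = 236: p_{Go} = 82.5 + 0.25·236 = 141.5.

141.5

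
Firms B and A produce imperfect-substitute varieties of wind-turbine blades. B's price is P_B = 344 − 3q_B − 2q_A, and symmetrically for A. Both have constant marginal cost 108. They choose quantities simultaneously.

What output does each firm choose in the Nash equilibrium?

Firm B's profit: π = q_B(344 − 3q_B − 2q_A) − 108q_B.
∂π/∂q_B = 236 − 6q_B − 2q_A = 0 ⇒ q_B = 118/3 − (1/3)q_A.
The game is symmetric, so in equilibrium q_A = q_B: the reaction function gives (4/3)q_B = 118/3, hence q_B = 29.5.

29.5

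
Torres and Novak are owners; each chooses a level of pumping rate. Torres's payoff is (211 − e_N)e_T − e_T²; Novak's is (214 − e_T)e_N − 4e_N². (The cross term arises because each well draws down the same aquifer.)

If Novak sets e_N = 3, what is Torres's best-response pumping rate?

104

Expanding Torres's payoff: 211e_T − e_Ne_T − e_T².
∂π/∂e_T = 211 − e_N − 2e_T = 0, so e_T = 105.5 − 0.5e_N.
At e_N = 3: e_T = 105.5 − 0.5·3 = 104.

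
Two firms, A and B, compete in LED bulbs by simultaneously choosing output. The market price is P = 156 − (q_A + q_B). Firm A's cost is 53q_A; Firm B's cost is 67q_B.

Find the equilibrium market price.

92

Firm A's profit: π = q_A(156 − (q_A + q_B)) − 53q_A.
∂π/∂q_A = 103 − 2q_A − q_B = 0, so q_A = 51.5 − 0.5q_B.
By the same steps for B: q_B = 44.5 − 0.5q_A.
Solving the two reaction functions simultaneously: (1 − (−0.5)(−0.5))q_A = 51.5 − 0.5·44.5, so 0.75q_A = 29.25 and q_A = 39.
Then q_B = 44.5 − 0.5·39 = 25.
Equilibrium price: P = 156 − 64 = 92.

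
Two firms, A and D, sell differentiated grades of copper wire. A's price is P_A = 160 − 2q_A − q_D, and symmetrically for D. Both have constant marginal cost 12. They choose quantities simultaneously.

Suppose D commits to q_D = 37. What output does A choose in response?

27.75

Firm A's profit: π = q_A(160 − 2q_A − q_D) − 12q_A.
∂π/∂q_A = 148 − 4q_A − q_D = 0 ⇒ q_A = 37 − 0.25q_D.
At q_D = 37: q_A = 37 − 0.25·37 = 27.75.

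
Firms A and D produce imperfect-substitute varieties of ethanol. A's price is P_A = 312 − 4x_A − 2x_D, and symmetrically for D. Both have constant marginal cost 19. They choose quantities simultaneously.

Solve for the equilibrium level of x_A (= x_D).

Firm A's profit: π = x_A(312 − 4x_A − 2x_D) − 19x_A.
∂π/∂x_A = 293 − 8x_A − 2x_D = 0 ⇒ x_A = 36.625 − 0.25x_D.
By symmetry x_D = x_A; substituting into the reaction function, 1.25x_A = 36.625 and x_A = 29.3.

29.3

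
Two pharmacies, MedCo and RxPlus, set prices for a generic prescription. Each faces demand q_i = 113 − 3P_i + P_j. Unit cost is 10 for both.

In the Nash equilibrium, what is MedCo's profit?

1037.88

MedCo's profit: π = (P_{MedCo} − 10)(113 − 3P_{MedCo} + P_{RxPlus}).
∂π/∂P_{MedCo} = 143 − 6P_{MedCo} + P_{RxPlus} = 0 ⇒ P_{MedCo} = 143/6 + (1/6)P_{RxPlus}.
By symmetry P_{RxPlus} = P_{MedCo}; substituting into the reaction function, (5/6)P_{MedCo} = 143/6 and P_{MedCo} = 28.6.
q_{MedCo} = 113 − 3·28.6 + 28.6 = 55.8.
Profit = (28.6 − 10)·55.8 = 1037.88.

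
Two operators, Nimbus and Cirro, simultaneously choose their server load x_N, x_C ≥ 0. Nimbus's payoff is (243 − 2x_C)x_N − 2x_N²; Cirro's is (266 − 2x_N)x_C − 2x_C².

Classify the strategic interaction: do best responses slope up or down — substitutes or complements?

Expanding Nimbus's payoff: 243x_N − 2x_Cx_N − 2x_N².
∂π/∂x_N = 243 − 2x_C − 4x_N = 0, so x_N = 60.75 − 0.5x_C.
The best-response slope dx_N/dx_C = −0.5 < 0: the reaction function is downward-sloping, so the choices are strategic substitutes.

strategic substitutes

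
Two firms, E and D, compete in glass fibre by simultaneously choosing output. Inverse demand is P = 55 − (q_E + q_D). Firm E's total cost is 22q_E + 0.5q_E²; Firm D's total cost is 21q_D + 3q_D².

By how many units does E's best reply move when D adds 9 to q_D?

-3

Firm E's profit: π = q_E(55 − (q_E + q_D)) − 22q_E − 0.5q_E².
∂π/∂q_E = 33 − 3q_E − q_D = 0, so q_E = 11 − (1/3)q_D.
The reaction-function slope is −1/3, so a 9-unit rise in q_D moves q_E by −1/3 × 9 = −3. E's best response falls — the actions are strategic substitutes.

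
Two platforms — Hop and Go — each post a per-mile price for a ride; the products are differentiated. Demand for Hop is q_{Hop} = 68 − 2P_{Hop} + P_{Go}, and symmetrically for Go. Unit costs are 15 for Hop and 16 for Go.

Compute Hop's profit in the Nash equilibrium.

633.68

Hop's profit: π = (P_{Hop} − 15)(68 − 2P_{Hop} + P_{Go}).
∂π/∂P_{Hop} = 98 − 4P_{Hop} + P_{Go} = 0 ⇒ P_{Hop} = 24.5 + 0.25P_{Go}.
Similarly P_{Go} = 25 + 0.25P_{Hop}.
Solving the two reaction functions simultaneously: (1 − (0.25)(0.25))P_{Hop} = 24.5 + 0.25·25, so 0.9375P_{Hop} = 30.75 and P_{Hop} = 32.8.
Then P_{Go} = 25 + 0.25·32.8 = 33.2.
q_{Hop} = 68 − 2·32.8 + 33.2 = 35.6.
Profit = (32.8 − 15)·35.6 = 633.68.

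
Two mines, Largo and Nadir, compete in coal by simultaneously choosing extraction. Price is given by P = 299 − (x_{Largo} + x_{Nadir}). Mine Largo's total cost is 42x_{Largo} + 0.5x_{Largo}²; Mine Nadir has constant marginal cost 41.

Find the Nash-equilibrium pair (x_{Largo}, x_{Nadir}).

51.2, 103.4

Mine Largo's profit: π = x_{Largo}(299 − (x_{Largo} + x_{Nadir})) − 42x_{Largo} − 0.5x_{Largo}².
∂π/∂x_{Largo} = 257 − 3x_{Largo} − x_{Nadir} = 0, so x_{Largo} = 257/3 − (1/3)x_{Nadir}.
For Nadir: ∂π/∂x_{Nadir} = 258 − 2x_{Nadir} − x_{Largo} = 0 ⇒ x_{Nadir} = 129 − 0.5x_{Largo}.
Plugging x_{Nadir} into Largo's best response: x_{Largo} = 257/3 − (1/3)(129 − 0.5x_{Largo}) ⇒ (5/6)x_{Largo} = 128/3, so x_{Largo} = 51.2.
Then x_{Nadir} = 129 − 0.5·51.2 = 103.4.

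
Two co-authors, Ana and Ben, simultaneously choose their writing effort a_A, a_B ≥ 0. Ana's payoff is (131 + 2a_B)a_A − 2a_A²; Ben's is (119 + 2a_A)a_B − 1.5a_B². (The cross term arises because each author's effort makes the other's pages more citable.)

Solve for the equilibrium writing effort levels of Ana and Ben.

Expanding Ana's payoff: 131a_A + 2a_Ba_A − 2a_A².
∂π/∂a_A = 131 + 2a_B − 4a_A = 0, so a_A = 32.75 + 0.5a_B.
Likewise for Ben: a_B = 119/3 + (2/3)a_A.
Substituting the second reaction function into the first: a_A = 32.75 + 0.5(119/3 + (2/3)a_A), which gives (2/3)a_A = 631/12 ⇒ a_A = 78.875.
Then a_B = 119/3 + (2/3)·78.875 = 92.25.

78.875, 92.25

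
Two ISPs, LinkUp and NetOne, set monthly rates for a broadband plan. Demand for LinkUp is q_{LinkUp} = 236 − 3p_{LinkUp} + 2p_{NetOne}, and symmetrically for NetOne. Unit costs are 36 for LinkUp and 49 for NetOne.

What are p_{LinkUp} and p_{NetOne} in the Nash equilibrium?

LinkUp's profit: π = (p_{LinkUp} − 36)(236 − 3p_{LinkUp} + 2p_{NetOne}).
∂π/∂p_{LinkUp} = 344 − 6p_{LinkUp} + 2p_{NetOne} = 0 ⇒ p_{LinkUp} = 172/3 + (1/3)p_{NetOne}.
Similarly p_{NetOne} = 383/6 + (1/3)p_{LinkUp}.
Solving the two reaction functions simultaneously: (1 − (1/3)(1/3))p_{LinkUp} = 172/3 + (1/3)·(383/6), so (8/9)p_{LinkUp} = 1415/18 and p_{LinkUp} = 88.4375.
Then p_{NetOne} = 383/6 + (1/3)·88.4375 = 93.3125.

88.4375, 93.3125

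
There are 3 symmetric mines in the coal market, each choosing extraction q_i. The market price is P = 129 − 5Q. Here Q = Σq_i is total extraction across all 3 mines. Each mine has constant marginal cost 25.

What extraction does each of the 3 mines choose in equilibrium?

5.2

A representative mine's profit is π_i = q_i(129 − 5Q) − 25q_i, with Q = q_i + Σ_{j≠i} q_j.
First-order condition: 104 − 10q_i − 5Σ_{j≠i} q_j = 0.
In a symmetric equilibrium every mine chooses the same q, so Σ_{j≠i} q_j = 2q. The condition becomes 104 − 20q = 0, giving q = 104/20 = 5.2.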